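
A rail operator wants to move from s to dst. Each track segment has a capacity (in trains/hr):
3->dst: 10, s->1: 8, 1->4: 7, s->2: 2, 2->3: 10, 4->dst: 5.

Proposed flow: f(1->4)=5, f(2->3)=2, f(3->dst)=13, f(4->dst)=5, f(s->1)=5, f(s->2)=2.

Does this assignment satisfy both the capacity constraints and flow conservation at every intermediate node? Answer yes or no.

Capacity violated on 3->dst: flow 13 > capacity 10.

No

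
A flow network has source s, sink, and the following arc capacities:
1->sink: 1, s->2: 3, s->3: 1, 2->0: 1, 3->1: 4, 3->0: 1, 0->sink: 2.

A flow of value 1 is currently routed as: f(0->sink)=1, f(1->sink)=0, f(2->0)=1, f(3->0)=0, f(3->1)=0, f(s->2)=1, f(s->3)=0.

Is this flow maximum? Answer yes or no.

Residual path s->3->0->sink has bottleneck 1 > 0.
Pushing 1 along it raises the flow to 2, so the given flow is not maximum.

No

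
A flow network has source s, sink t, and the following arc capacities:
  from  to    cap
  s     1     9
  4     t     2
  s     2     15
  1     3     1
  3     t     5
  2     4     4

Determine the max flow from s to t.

3

Augment s→1→3→t: bottleneck 1. Total 1.
Augment s→2→4→t: bottleneck 2. Total 3.
No augmenting path remains in the residual graph.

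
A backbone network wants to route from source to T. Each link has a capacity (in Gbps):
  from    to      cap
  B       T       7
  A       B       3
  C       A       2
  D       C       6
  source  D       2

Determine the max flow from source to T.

Augment source->D->C->A->B->T: bottleneck 2. Total 2.
No augmenting path remains in the residual graph.

2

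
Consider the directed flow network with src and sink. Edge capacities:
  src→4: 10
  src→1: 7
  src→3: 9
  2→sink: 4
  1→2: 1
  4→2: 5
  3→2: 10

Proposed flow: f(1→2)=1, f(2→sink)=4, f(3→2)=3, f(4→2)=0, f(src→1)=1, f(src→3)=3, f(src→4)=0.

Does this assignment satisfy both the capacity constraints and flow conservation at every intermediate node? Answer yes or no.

Yes

Every edge has 0 ≤ f(e) ≤ cap(e).
At each intermediate node, inflow equals outflow.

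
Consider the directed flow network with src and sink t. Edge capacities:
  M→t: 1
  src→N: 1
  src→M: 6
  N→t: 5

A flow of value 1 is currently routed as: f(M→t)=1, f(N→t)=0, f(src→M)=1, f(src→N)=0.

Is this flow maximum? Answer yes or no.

No

Residual path src→N→t has bottleneck 1 > 0.
Pushing 1 along it raises the flow to 2, so the given flow is not maximum.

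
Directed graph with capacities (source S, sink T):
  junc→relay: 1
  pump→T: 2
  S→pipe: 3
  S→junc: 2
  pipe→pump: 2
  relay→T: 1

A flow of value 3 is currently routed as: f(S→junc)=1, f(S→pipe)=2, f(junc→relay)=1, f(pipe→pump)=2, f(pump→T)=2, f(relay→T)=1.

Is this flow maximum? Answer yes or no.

Yes

Residual reachable from S: {S, junc, pipe}; T is not reachable.
Saturated cut: junc→relay, pipe→pump with total capacity 3 = current flow value. Flow is maximum.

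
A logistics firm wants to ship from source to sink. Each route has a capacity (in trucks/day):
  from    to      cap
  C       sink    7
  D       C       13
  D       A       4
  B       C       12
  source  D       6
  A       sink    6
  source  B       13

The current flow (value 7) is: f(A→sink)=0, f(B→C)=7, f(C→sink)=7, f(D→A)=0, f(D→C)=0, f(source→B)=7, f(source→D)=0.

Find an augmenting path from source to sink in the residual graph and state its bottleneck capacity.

Residual along source→D→A→sink: source→D: 6, D→A: 4, A→sink: 6.
Bottleneck = min = 4.

source→D→A→sink, bottleneck 4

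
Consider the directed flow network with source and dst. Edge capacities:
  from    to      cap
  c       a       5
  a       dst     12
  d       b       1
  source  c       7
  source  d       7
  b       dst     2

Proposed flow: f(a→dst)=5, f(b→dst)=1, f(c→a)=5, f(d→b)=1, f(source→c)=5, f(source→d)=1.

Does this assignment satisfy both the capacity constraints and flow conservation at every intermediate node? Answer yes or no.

Yes

Every edge has 0 ≤ f(e) ≤ cap(e).
At each intermediate node, inflow equals outflow.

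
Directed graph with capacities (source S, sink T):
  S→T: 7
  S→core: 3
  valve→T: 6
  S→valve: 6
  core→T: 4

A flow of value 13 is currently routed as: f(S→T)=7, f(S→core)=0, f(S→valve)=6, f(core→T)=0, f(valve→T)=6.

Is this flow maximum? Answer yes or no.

Residual path S→core→T has bottleneck 3 > 0.
Pushing 3 along it raises the flow to 16, so the given flow is not maximum.

No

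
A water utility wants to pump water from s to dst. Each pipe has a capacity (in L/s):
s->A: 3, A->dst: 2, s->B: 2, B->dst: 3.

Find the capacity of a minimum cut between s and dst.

Max flow = 4 (via 2 augmenting paths).
In the residual at optimum, the set reachable from s is {A, s}.
Cut edges: s->B (cap 2), A->dst (cap 2). Sum = 4.

4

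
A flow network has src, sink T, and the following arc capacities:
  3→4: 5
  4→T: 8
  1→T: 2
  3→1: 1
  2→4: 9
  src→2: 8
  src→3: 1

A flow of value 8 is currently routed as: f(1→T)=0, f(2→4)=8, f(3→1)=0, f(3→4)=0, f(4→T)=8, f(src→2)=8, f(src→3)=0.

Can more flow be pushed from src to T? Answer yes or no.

Yes

Residual path src→3→1→T has bottleneck 1 > 0.
Pushing 1 along it raises the flow to 9, so the given flow is not maximum.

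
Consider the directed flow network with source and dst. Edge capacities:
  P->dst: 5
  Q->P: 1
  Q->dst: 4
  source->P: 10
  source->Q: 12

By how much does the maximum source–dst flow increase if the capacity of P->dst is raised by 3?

Original max flow = 9.
After raising cap(P->dst), augmenting paths through that edge carry 3 more units.
New max flow = 12. Increase = 3.

3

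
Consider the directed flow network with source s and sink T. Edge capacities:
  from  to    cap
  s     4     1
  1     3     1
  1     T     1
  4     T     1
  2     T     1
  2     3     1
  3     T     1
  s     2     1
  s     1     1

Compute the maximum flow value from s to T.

3

Augment s→2→T: bottleneck 1. Total 1.
Augment s→1→T: bottleneck 1. Total 2.
Augment s→4→T: bottleneck 1. Total 3.
No augmenting path remains in the residual graph.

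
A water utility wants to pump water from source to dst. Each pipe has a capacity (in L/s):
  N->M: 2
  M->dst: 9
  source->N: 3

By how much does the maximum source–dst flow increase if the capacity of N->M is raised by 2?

Original max flow = 2.
After raising cap(N->M), augmenting paths through that edge carry 1 more unit.
New max flow = 3. Increase = 1.

1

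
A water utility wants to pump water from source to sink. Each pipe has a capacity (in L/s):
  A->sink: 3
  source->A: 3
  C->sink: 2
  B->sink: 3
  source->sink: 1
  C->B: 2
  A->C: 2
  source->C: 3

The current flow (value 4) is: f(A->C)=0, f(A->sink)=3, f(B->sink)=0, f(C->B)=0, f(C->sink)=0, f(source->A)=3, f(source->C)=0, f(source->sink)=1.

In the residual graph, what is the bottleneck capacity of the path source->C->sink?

2

Residual capacities along the path: source->C: 3, C->sink: 2.
Minimum is 2.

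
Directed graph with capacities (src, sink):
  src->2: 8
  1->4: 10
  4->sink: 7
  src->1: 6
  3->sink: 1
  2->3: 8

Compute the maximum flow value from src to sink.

Augment src->2->3->sink: bottleneck 1. Total 1.
Augment src->1->4->sink: bottleneck 6. Total 7.
No augmenting path remains in the residual graph.

7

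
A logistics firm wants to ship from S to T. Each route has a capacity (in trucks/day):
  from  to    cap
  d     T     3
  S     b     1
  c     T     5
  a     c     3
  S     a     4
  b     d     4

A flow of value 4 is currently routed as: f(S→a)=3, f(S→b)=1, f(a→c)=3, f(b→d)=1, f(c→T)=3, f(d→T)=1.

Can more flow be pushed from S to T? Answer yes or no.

No

Residual reachable from S: {S, a}; T is not reachable.
Saturated cut: a→c, S→b with total capacity 4 = current flow value. Flow is maximum.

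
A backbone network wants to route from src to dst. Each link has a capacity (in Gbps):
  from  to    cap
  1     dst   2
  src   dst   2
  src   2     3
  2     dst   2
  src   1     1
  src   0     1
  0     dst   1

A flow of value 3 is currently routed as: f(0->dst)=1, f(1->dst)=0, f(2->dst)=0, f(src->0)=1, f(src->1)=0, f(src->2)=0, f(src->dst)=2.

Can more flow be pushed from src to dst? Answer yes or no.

Yes

Residual path src->2->dst has bottleneck 2 > 0.
Pushing 2 along it raises the flow to 5, so the given flow is not maximum.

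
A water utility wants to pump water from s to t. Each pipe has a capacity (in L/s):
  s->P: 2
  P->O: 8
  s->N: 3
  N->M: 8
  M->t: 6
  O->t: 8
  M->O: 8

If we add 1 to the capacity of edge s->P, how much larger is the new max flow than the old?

Original max flow = 5.
After raising cap(s->P), augmenting paths through that edge carry 1 more unit.
New max flow = 6. Increase = 1.

1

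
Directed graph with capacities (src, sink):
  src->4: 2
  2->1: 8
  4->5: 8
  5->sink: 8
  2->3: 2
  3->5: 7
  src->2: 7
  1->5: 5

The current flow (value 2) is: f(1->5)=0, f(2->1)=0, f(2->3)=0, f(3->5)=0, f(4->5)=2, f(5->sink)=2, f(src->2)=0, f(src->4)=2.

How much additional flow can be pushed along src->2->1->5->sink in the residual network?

5

Residual capacities along the path: src->2: 7, 2->1: 8, 1->5: 5, 5->sink: 6.
Minimum is 5.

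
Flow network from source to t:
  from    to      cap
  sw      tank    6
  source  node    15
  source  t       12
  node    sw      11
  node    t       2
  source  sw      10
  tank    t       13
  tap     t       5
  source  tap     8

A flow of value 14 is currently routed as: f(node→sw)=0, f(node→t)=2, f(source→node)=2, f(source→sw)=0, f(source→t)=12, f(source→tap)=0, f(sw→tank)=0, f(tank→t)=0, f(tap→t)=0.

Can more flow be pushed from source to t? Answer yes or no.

Residual path source→tap→t has bottleneck 5 > 0.
Pushing 5 along it raises the flow to 19, so the given flow is not maximum.

Yes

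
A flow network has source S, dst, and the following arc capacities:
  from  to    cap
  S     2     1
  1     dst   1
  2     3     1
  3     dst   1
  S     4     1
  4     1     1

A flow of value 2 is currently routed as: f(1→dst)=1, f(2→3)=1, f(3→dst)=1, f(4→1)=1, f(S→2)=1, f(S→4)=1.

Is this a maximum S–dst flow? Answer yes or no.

Residual reachable from S: {S}; dst is not reachable.
Saturated cut: S→2, S→4 with total capacity 2 = current flow value. Flow is maximum.

Yes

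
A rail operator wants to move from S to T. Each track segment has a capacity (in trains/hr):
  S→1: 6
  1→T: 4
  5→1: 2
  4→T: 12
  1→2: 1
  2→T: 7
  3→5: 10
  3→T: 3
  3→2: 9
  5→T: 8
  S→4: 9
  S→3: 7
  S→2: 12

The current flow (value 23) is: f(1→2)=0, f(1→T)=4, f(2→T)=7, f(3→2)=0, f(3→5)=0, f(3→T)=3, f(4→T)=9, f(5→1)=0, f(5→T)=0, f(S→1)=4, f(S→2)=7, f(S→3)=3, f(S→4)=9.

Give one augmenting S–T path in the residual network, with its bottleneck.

Residual along S→3→5→T: S→3: 4, 3→5: 10, 5→T: 8.
Bottleneck = min = 4.

S→3→5→T, bottleneck 4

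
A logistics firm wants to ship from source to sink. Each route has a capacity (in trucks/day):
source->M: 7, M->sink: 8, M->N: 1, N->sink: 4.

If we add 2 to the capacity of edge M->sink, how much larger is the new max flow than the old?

Original max flow = 7.
Edge M->sink does not cross the min cut (source side {source}), so extra capacity there cannot help.
New max flow = 7. Increase = 0.

0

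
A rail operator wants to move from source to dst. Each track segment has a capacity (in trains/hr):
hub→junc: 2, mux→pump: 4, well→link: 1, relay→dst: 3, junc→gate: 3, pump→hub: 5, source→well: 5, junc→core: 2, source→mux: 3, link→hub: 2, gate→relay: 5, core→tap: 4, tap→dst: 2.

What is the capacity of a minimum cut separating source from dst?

Max flow = 2 (via 2 augmenting paths).
In the residual at optimum, the set reachable from source is {hub, link, mux, pump, source, well}.
Cut edges: hub→junc (cap 2). Sum = 2.

2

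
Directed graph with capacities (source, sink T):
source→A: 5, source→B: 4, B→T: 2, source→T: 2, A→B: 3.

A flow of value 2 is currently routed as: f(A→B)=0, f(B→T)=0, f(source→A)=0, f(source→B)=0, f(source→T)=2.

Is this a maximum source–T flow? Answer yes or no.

No

Residual path source→B→T has bottleneck 2 > 0.
Pushing 2 along it raises the flow to 4, so the given flow is not maximum.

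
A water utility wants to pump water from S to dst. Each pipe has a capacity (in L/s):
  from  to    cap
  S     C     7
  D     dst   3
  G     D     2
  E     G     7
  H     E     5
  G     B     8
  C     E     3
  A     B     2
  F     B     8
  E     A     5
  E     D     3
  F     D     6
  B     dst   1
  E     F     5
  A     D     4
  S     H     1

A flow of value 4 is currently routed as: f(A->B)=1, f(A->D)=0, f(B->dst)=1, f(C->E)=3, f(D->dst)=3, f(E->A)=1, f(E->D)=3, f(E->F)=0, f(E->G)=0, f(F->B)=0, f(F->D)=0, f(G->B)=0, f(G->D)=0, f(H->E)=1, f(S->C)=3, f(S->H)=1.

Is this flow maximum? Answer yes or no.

Yes

Residual reachable from S: {C, S}; dst is not reachable.
Saturated cut: S->H, C->E with total capacity 4 = current flow value. Flow is maximum.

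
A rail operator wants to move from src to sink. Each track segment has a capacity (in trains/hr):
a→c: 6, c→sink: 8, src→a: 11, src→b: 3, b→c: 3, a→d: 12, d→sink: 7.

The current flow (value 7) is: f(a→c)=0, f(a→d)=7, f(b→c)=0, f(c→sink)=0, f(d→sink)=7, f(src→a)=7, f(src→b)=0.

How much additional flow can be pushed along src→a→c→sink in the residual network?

4

Residual capacities along the path: src→a: 4, a→c: 6, c→sink: 8.
Minimum is 4.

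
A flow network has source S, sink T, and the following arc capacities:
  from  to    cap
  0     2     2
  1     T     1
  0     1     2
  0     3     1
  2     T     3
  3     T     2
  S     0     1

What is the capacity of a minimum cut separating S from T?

Max flow = 1 (via 1 augmenting path).
In the residual at optimum, the set reachable from S is {S}.
Cut edges: S->0 (cap 1). Sum = 1.

1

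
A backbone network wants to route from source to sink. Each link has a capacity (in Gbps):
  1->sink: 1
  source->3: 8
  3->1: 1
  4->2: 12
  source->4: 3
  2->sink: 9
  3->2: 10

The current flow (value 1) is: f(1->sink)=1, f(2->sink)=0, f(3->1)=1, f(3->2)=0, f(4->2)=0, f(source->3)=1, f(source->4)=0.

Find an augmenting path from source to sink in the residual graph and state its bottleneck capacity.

source->3->2->sink, bottleneck 7

Residual along source->3->2->sink: source->3: 7, 3->2: 10, 2->sink: 9.
Bottleneck = min = 7.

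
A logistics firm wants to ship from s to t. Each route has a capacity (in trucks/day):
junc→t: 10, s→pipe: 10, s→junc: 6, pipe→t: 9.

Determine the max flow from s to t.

15

Augment s→pipe→t: bottleneck 9. Total 9.
Augment s→junc→t: bottleneck 6. Total 15.
No augmenting path remains in the residual graph.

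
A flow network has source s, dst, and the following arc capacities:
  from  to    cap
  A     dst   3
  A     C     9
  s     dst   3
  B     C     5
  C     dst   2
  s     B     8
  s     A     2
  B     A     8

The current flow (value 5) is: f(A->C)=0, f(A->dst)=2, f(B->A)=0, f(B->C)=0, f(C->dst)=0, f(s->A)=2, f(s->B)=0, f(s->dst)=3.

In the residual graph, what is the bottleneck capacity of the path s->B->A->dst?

Residual capacities along the path: s->B: 8, B->A: 8, A->dst: 1.
Minimum is 1.

1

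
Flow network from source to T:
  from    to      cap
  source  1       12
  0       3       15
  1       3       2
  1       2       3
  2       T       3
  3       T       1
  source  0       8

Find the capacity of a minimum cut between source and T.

4

Max flow = 4 (via 2 augmenting paths).
In the residual at optimum, the set reachable from source is {0, 1, 3, source}.
Cut edges: 1→2 (cap 3), 3→T (cap 1). Sum = 4.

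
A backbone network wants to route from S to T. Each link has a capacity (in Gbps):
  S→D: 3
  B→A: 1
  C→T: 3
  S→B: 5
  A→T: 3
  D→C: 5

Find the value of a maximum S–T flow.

4

Augment S→D→C→T: bottleneck 3. Total 3.
Augment S→B→A→T: bottleneck 1. Total 4.
No augmenting path remains in the residual graph.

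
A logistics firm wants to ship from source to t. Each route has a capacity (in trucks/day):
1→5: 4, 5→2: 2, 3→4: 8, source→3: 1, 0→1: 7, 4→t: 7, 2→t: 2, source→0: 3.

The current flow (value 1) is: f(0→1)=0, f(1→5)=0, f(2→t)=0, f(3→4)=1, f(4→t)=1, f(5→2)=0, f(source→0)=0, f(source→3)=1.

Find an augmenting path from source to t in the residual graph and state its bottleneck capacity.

Residual along source→0→1→5→2→t: source→0: 3, 0→1: 7, 1→5: 4, 5→2: 2, 2→t: 2.
Bottleneck = min = 2.

source→0→1→5→2→t, bottleneck 2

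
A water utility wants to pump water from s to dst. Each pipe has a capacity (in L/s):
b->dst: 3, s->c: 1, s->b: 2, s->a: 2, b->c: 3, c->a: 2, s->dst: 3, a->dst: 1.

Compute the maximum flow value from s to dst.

Augment s->dst: bottleneck 3. Total 3.
Augment s->b->dst: bottleneck 2. Total 5.
Augment s->a->dst: bottleneck 1. Total 6.
No augmenting path remains in the residual graph.

6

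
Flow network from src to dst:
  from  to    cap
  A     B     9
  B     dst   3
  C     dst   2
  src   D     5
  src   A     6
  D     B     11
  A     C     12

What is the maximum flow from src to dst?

5

Augment src→D→B→dst: bottleneck 3. Total 3.
Augment src→A→C→dst: bottleneck 2. Total 5.
No augmenting path remains in the residual graph.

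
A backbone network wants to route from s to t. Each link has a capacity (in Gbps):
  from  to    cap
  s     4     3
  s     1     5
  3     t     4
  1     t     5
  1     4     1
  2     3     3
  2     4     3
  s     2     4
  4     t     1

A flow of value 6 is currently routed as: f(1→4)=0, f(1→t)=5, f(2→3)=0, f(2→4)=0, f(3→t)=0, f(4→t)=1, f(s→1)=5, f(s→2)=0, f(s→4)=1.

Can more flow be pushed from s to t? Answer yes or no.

Residual path s→2→3→t has bottleneck 3 > 0.
Pushing 3 along it raises the flow to 9, so the given flow is not maximum.

Yes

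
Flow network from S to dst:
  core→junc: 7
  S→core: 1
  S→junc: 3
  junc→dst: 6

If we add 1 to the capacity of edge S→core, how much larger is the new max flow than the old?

1

Original max flow = 4.
After raising cap(S→core), augmenting paths through that edge carry 1 more unit.
New max flow = 5. Increase = 1.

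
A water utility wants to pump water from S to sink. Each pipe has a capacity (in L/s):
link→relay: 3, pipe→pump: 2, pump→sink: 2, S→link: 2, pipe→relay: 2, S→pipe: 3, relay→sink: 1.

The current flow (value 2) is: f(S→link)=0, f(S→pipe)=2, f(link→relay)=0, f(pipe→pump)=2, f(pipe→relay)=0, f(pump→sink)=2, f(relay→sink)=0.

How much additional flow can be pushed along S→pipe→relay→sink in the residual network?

1

Residual capacities along the path: S→pipe: 1, pipe→relay: 2, relay→sink: 1.
Minimum is 1.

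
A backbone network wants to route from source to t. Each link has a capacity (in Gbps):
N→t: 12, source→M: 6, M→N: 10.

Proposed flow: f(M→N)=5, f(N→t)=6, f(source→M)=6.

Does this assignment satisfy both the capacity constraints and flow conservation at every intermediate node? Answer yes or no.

Conservation fails at M: inflow 6 ≠ outflow 5.

No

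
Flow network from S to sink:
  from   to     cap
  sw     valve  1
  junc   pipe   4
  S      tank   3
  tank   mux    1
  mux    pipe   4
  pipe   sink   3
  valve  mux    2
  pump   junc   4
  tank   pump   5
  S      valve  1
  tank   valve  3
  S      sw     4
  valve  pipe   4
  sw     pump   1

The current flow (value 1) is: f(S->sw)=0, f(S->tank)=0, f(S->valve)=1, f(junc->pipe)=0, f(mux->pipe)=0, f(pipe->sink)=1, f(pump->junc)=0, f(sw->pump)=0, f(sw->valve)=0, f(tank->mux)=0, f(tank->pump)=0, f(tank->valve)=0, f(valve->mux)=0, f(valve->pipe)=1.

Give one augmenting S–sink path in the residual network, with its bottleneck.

S->tank->valve->pipe->sink, bottleneck 2

Residual along S->tank->valve->pipe->sink: S->tank: 3, tank->valve: 3, valve->pipe: 3, pipe->sink: 2.
Bottleneck = min = 2.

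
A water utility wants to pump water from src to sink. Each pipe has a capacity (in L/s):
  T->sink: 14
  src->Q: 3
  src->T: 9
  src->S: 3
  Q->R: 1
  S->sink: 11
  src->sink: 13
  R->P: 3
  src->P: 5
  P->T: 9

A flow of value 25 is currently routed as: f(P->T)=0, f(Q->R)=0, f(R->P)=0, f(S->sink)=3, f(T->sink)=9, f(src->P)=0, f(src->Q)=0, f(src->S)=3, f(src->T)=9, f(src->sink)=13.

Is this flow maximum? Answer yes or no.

Residual path src->P->T->sink has bottleneck 5 > 0.
Pushing 5 along it raises the flow to 30, so the given flow is not maximum.

No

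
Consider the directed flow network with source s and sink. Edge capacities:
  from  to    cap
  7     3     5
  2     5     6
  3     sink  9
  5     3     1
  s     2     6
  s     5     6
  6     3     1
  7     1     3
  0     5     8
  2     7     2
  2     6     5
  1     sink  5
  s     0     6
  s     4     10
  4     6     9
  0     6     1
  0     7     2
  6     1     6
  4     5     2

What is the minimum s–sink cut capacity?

11

Max flow = 11 (via 6 augmenting paths).
In the residual at optimum, the set reachable from s is {0, 1, 2, 4, 5, 6, s}.
Cut edges: 2->7 (cap 2), 0->7 (cap 2), 5->3 (cap 1), 6->3 (cap 1), 1->sink (cap 5). Sum = 11.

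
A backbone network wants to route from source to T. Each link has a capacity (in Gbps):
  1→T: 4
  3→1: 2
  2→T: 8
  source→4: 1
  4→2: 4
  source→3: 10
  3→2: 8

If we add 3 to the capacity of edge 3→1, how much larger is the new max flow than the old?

1

Original max flow = 10.
After raising cap(3→1), augmenting paths through that edge carry 1 more unit.
New max flow = 11. Increase = 1.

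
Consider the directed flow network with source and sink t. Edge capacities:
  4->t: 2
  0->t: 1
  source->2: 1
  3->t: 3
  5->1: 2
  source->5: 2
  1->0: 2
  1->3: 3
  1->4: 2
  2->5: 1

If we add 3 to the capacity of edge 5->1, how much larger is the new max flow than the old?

1

Original max flow = 2.
After raising cap(5->1), augmenting paths through that edge carry 1 more unit.
New max flow = 3. Increase = 1.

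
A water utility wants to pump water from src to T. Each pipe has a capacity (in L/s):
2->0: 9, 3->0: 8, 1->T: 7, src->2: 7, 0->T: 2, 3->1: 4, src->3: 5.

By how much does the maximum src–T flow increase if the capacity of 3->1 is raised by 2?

1

Original max flow = 6.
After raising cap(3->1), augmenting paths through that edge carry 1 more unit.
New max flow = 7. Increase = 1.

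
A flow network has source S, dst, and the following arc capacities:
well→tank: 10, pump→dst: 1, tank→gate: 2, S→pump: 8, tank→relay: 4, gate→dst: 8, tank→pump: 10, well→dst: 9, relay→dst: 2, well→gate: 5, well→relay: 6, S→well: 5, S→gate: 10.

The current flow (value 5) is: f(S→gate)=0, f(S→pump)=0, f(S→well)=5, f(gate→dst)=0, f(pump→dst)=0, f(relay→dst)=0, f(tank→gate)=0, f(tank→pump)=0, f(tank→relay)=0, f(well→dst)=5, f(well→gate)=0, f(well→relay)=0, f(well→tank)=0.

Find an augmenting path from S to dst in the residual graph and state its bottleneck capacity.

Residual along S→gate→dst: S→gate: 10, gate→dst: 8.
Bottleneck = min = 8.

S→gate→dst, bottleneck 8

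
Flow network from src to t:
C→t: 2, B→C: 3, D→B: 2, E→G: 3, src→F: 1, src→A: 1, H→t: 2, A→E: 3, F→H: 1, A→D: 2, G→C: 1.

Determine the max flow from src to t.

Augment src→F→H→t: bottleneck 1. Total 1.
Augment src→A→D→B→C→t: bottleneck 1. Total 2.
No augmenting path remains in the residual graph.

2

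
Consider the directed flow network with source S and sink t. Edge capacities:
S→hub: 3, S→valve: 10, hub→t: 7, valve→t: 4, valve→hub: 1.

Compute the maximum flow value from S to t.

8

Augment S→valve→t: bottleneck 4. Total 4.
Augment S→hub→t: bottleneck 3. Total 7.
Augment S→valve→hub→t: bottleneck 1. Total 8.
No augmenting path remains in the residual graph.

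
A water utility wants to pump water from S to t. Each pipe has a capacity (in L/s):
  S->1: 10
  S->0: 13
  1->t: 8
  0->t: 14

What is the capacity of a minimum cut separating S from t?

Max flow = 21 (via 2 augmenting paths).
In the residual at optimum, the set reachable from S is {1, S}.
Cut edges: S->0 (cap 13), 1->t (cap 8). Sum = 21.

21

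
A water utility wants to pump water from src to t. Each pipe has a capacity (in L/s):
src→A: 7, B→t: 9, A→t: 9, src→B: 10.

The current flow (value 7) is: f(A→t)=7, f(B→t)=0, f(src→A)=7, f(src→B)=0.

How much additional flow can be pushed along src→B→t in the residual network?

9

Residual capacities along the path: src→B: 10, B→t: 9.
Minimum is 9.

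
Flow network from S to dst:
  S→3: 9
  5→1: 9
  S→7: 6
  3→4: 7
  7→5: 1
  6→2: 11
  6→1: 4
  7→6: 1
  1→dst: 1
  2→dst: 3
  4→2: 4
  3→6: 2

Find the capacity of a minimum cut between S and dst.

4

Max flow = 4 (via 2 augmenting paths).
In the residual at optimum, the set reachable from S is {1, 2, 3, 4, 5, 6, 7, S}.
Cut edges: 2→dst (cap 3), 1→dst (cap 1). Sum = 4.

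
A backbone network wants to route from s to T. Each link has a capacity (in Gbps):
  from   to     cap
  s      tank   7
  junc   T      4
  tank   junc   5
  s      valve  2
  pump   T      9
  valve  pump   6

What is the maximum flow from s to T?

Augment s->valve->pump->T: bottleneck 2. Total 2.
Augment s->tank->junc->T: bottleneck 4. Total 6.
No augmenting path remains in the residual graph.

6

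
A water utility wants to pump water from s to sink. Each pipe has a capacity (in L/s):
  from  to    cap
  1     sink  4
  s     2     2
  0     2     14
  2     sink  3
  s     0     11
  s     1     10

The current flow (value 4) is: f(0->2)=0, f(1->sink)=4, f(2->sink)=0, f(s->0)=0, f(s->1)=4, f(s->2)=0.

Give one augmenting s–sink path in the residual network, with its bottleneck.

Residual along s->2->sink: s->2: 2, 2->sink: 3.
Bottleneck = min = 2.

s->2->sink, bottleneck 2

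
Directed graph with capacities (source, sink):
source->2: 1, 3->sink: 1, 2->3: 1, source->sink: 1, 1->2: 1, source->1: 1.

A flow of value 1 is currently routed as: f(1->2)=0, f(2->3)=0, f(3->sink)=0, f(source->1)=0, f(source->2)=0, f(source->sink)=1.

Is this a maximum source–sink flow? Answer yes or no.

No

Residual path source->2->3->sink has bottleneck 1 > 0.
Pushing 1 along it raises the flow to 2, so the given flow is not maximum.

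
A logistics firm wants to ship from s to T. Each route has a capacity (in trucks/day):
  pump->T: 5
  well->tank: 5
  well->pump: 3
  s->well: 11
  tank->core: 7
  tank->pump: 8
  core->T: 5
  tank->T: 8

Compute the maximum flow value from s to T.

Augment s->well->tank->T: bottleneck 5. Total 5.
Augment s->well->pump->T: bottleneck 3. Total 8.
No augmenting path remains in the residual graph.

8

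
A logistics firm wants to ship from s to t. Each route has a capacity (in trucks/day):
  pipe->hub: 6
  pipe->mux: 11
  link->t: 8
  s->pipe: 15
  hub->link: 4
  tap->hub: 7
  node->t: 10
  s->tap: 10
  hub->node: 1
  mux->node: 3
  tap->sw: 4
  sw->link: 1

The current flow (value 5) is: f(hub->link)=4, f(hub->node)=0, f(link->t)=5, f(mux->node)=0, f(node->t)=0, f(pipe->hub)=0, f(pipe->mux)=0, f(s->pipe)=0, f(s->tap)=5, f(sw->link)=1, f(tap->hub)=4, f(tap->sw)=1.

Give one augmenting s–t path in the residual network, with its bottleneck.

Residual along s->tap->hub->node->t: s->tap: 5, tap->hub: 3, hub->node: 1, node->t: 10.
Bottleneck = min = 1.

s->tap->hub->node->t, bottleneck 1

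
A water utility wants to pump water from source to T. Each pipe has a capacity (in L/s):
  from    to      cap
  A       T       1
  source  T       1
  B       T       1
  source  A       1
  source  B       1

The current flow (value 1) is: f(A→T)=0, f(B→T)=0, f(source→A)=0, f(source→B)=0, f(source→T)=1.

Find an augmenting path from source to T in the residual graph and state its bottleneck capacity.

Residual along source→B→T: source→B: 1, B→T: 1.
Bottleneck = min = 1.

source→B→T, bottleneck 1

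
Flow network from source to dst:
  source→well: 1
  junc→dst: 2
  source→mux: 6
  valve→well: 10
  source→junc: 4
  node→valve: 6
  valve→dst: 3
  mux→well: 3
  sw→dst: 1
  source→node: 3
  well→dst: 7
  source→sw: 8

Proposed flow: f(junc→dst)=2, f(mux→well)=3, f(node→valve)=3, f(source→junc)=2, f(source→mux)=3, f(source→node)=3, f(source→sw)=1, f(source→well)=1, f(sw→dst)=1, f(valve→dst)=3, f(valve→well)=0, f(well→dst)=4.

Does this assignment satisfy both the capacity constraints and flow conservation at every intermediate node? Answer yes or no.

Yes

Every edge has 0 ≤ f(e) ≤ cap(e).
At each intermediate node, inflow equals outflow.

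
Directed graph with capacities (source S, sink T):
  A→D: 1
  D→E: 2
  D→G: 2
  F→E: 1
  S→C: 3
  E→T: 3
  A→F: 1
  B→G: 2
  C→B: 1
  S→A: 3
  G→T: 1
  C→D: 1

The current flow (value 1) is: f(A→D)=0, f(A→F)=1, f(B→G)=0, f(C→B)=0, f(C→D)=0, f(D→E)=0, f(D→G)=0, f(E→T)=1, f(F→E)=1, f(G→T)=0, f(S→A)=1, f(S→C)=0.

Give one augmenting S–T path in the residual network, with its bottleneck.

Residual along S→A→D→E→T: S→A: 2, A→D: 1, D→E: 2, E→T: 2.
Bottleneck = min = 1.

S→A→D→E→T, bottleneck 1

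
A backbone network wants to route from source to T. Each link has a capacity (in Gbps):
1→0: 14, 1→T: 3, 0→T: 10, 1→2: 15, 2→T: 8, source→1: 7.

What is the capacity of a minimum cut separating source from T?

Max flow = 7 (via 2 augmenting paths).
In the residual at optimum, the set reachable from source is {source}.
Cut edges: source→1 (cap 7). Sum = 7.

7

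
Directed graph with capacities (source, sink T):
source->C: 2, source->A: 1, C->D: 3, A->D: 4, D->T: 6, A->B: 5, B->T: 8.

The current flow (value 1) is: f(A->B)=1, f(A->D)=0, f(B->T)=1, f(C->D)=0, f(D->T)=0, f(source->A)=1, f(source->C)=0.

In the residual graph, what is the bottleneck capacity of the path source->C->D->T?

Residual capacities along the path: source->C: 2, C->D: 3, D->T: 6.
Minimum is 2.

2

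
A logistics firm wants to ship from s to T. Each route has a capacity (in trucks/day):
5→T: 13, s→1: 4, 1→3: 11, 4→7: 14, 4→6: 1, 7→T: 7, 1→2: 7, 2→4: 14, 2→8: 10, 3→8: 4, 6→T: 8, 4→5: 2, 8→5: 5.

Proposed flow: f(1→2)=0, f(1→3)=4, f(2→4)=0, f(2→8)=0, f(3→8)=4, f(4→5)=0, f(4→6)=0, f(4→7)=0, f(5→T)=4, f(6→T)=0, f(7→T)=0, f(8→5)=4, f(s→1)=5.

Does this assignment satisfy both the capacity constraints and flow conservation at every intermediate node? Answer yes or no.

Capacity violated on s→1: flow 5 > capacity 4.

No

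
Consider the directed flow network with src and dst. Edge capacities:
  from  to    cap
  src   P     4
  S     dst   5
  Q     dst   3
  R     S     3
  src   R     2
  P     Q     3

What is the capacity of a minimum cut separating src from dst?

5

Max flow = 5 (via 2 augmenting paths).
In the residual at optimum, the set reachable from src is {P, src}.
Cut edges: P→Q (cap 3), src→R (cap 2). Sum = 5.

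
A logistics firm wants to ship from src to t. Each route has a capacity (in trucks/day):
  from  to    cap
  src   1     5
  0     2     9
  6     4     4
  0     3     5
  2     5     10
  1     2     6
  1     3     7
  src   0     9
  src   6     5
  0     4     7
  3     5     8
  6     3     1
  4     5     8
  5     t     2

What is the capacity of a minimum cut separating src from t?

Max flow = 2 (via 1 augmenting path).
In the residual at optimum, the set reachable from src is {0, 1, 2, 3, 4, 5, 6, src}.
Cut edges: 5->t (cap 2). Sum = 2.

2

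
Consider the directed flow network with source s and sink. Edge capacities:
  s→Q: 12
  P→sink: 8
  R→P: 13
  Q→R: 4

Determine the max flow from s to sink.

4

Augment s→Q→R→P→sink: bottleneck 4. Total 4.
No augmenting path remains in the residual graph.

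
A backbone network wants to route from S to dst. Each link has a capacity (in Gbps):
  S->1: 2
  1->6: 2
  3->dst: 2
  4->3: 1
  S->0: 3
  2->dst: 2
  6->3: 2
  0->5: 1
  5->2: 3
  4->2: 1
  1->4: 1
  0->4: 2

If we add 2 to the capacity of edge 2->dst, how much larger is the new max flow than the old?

0

Original max flow = 4.
Edge 2->dst does not cross the min cut (source side {0, 1, 3, 4, 6, S}), so extra capacity there cannot help.
New max flow = 4. Increase = 0.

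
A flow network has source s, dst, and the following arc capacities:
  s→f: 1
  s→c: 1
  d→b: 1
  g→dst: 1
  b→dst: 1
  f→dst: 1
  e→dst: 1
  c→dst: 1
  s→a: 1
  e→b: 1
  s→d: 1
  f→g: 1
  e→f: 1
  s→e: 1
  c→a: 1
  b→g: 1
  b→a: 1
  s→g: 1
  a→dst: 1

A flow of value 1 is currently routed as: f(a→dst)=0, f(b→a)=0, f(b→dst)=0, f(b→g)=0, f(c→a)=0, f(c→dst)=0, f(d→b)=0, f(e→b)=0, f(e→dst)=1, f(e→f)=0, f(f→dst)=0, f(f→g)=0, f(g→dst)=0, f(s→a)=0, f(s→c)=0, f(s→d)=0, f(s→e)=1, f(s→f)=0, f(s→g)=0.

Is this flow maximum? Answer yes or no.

Residual path s→f→dst has bottleneck 1 > 0.
Pushing 1 along it raises the flow to 2, so the given flow is not maximum.

No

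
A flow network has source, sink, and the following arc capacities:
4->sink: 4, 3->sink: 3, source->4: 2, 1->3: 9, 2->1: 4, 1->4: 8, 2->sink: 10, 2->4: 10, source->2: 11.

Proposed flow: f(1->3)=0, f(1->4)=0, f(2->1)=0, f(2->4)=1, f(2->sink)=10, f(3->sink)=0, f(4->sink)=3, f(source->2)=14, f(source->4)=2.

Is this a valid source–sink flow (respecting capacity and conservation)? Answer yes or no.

No

Capacity violated on source->2: flow 14 > capacity 11.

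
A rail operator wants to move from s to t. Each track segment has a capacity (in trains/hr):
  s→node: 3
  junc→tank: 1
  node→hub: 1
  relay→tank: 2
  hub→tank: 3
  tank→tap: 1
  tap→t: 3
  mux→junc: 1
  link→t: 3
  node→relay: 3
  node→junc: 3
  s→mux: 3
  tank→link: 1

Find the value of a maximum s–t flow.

2

Augment s→mux→junc→tank→link→t: bottleneck 1. Total 1.
Augment s→node→hub→tank→tap→t: bottleneck 1. Total 2.
No augmenting path remains in the residual graph.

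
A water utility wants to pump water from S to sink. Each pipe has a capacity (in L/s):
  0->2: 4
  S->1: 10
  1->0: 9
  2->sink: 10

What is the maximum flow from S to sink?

Augment S->1->0->2->sink: bottleneck 4. Total 4.
No augmenting path remains in the residual graph.

4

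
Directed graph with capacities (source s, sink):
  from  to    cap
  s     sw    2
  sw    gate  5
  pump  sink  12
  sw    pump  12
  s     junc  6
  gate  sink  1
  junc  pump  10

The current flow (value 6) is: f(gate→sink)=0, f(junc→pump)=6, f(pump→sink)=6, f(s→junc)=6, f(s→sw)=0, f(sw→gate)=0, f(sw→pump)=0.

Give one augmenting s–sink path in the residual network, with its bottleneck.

s→sw→pump→sink, bottleneck 2

Residual along s→sw→pump→sink: s→sw: 2, sw→pump: 12, pump→sink: 6.
Bottleneck = min = 2.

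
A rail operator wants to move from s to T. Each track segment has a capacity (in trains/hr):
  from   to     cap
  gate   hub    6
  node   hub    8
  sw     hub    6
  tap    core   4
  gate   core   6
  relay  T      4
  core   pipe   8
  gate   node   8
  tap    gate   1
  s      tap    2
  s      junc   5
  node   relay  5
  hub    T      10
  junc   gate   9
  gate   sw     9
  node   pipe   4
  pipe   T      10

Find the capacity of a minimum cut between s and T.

Max flow = 7 (via 3 augmenting paths).
In the residual at optimum, the set reachable from s is {s}.
Cut edges: s→tap (cap 2), s→junc (cap 5). Sum = 7.

7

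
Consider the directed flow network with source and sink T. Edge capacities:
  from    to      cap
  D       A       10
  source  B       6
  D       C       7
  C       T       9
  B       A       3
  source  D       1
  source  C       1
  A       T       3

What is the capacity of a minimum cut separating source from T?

5

Max flow = 5 (via 3 augmenting paths).
In the residual at optimum, the set reachable from source is {B, source}.
Cut edges: source→D (cap 1), source→C (cap 1), B→A (cap 3). Sum = 5.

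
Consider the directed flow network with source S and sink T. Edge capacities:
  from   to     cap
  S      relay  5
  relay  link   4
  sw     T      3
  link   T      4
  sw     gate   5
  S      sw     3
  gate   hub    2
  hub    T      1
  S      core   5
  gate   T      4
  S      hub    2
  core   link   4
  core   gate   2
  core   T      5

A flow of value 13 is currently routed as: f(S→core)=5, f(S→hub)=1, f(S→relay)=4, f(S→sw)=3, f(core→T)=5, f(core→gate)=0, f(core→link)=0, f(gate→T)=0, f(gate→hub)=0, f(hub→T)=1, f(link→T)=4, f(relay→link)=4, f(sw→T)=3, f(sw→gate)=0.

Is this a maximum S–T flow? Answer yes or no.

Residual reachable from S: {S, hub, relay}; T is not reachable.
Saturated cut: S→core, S→sw, relay→link, hub→T with total capacity 13 = current flow value. Flow is maximum.

Yes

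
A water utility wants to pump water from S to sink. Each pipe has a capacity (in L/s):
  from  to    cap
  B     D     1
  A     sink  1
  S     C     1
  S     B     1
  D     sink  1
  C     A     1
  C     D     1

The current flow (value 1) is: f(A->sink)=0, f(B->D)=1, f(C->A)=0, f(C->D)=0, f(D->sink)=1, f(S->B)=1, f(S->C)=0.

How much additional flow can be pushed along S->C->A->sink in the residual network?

Residual capacities along the path: S->C: 1, C->A: 1, A->sink: 1.
Minimum is 1.

1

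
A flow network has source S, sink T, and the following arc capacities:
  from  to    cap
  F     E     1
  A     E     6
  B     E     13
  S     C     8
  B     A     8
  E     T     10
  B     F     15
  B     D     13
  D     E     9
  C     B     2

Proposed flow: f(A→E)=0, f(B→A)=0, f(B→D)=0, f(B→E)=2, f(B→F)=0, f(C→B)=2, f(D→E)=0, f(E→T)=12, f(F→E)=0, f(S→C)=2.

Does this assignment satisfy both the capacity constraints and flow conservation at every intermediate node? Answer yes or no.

No

Capacity violated on E→T: flow 12 > capacity 10.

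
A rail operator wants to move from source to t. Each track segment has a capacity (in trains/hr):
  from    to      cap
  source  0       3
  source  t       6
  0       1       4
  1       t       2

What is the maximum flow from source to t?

8

Augment source→t: bottleneck 6. Total 6.
Augment source→0→1→t: bottleneck 2. Total 8.
No augmenting path remains in the residual graph.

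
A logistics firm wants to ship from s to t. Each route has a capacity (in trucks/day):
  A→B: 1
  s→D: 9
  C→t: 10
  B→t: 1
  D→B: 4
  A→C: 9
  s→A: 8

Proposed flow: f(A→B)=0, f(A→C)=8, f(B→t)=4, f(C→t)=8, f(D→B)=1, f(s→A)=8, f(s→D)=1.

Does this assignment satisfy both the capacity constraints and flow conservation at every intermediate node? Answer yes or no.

No

Capacity violated on B→t: flow 4 > capacity 1.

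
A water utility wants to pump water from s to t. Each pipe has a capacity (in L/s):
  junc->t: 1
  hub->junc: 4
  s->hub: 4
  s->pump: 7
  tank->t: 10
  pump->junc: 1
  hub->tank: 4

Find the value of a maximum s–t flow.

Augment s->hub->tank->t: bottleneck 4. Total 4.
Augment s->pump->junc->t: bottleneck 1. Total 5.
No augmenting path remains in the residual graph.

5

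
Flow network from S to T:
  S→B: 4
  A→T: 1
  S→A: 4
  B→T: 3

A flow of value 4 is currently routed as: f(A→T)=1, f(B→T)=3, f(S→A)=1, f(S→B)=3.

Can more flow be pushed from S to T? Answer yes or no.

No

Residual reachable from S: {A, B, S}; T is not reachable.
Saturated cut: B→T, A→T with total capacity 4 = current flow value. Flow is maximum.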